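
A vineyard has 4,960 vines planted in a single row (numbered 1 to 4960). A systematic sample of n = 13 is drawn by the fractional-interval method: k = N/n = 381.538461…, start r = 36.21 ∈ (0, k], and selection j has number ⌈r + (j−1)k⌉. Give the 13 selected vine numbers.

j=1: r + 0k = 36.21 → ⌈·⌉ = 37
j=2: r + 1k = 417.748461… → ⌈·⌉ = 418
j=3: r + 2k = 799.286923… → ⌈·⌉ = 800
j=4: r + 3k = 1180.825384… → ⌈·⌉ = 1181
j=5: r + 4k = 1562.363846… → ⌈·⌉ = 1563
j=6: r + 5k = 1943.902307… → ⌈·⌉ = 1944
j=7: r + 6k = 2325.440769… → ⌈·⌉ = 2326
j=8: r + 7k = 2706.979230… → ⌈·⌉ = 2707
j=9: r + 8k = 3088.517692… → ⌈·⌉ = 3089
j=10: r + 9k = 3470.056153… → ⌈·⌉ = 3471
j=11: r + 10k = 3851.594615… → ⌈·⌉ = 3852
j=12: r + 11k = 4233.133076… → ⌈·⌉ = 4234
j=13: r + 12k = 4614.671538… → ⌈·⌉ = 4615

37, 418, 800, 1181, 1563, 1944, 2326, 2707, 3089, 3471, 3852, 4234, 4615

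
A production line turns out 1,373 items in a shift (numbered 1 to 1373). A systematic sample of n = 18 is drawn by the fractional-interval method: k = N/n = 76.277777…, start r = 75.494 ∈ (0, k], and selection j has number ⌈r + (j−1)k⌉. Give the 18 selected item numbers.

76, 152, 229, 305, 381, 457, 534, 610, 686, 762, 839, 915, 991, 1068, 1144, 1220, 1296, 1373

j=1: r + 0k = 75.494 → ⌈·⌉ = 76
j=2: r + 1k = 151.771777… → ⌈·⌉ = 152
j=3: r + 2k = 228.049555… → ⌈·⌉ = 229
j=4: r + 3k = 304.327333… → ⌈·⌉ = 305
j=5: r + 4k = 380.605111… → ⌈·⌉ = 381
j=6: r + 5k = 456.882888… → ⌈·⌉ = 457
j=7: r + 6k = 533.160666… → ⌈·⌉ = 534
j=8: r + 7k = 609.438444… → ⌈·⌉ = 610
j=9: r + 8k = 685.716222… → ⌈·⌉ = 686
j=10: r + 9k = 761.994 → ⌈·⌉ = 762
j=11: r + 10k = 838.271777… → ⌈·⌉ = 839
j=12: r + 11k = 914.549555… → ⌈·⌉ = 915
j=13: r + 12k = 990.827333… → ⌈·⌉ = 991
j=14: r + 13k = 1067.105111… → ⌈·⌉ = 1068
j=15: r + 14k = 1143.382888… → ⌈·⌉ = 1144
j=16: r + 15k = 1219.660666… → ⌈·⌉ = 1220
j=17: r + 16k = 1295.938444… → ⌈·⌉ = 1296
j=18: r + 17k = 1372.216222… → ⌈·⌉ = 1373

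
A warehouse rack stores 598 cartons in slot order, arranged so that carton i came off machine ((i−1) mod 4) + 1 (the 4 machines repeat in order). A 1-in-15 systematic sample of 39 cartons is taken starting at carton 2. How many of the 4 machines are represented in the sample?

Consecutive selections differ by k = 15, so their machine numbers differ by 15 mod 4 = 3.
gcd(15, 4) = 1, so the sample visits 4/1 = 4 distinct residues mod 4.
Start 2 is machine 2; the machines hit are 1, 2, 3, 4.

4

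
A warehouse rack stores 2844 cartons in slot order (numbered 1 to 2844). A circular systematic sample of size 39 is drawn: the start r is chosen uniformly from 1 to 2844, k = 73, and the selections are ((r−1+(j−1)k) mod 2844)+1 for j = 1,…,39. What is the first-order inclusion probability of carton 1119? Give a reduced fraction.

For each position j, as r ranges over 1…2844 the j-th selection hits every carton exactly once, so carton 1119 is selected for exactly 39 of the 2844 starts.
Inclusion probability = 39/2844 = 13/948.

13/948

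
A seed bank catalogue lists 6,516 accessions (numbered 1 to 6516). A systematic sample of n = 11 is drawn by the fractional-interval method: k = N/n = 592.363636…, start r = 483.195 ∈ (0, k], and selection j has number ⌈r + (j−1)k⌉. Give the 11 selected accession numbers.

j=1: r + 0k = 483.195 → ⌈·⌉ = 484
j=2: r + 1k = 1075.558636… → ⌈·⌉ = 1076
j=3: r + 2k = 1667.922272… → ⌈·⌉ = 1668
j=4: r + 3k = 2260.285909… → ⌈·⌉ = 2261
j=5: r + 4k = 2852.649545… → ⌈·⌉ = 2853
j=6: r + 5k = 3445.013181… → ⌈·⌉ = 3446
j=7: r + 6k = 4037.376818… → ⌈·⌉ = 4038
j=8: r + 7k = 4629.740454… → ⌈·⌉ = 4630
j=9: r + 8k = 5222.104090… → ⌈·⌉ = 5223
j=10: r + 9k = 5814.467727… → ⌈·⌉ = 5815
j=11: r + 10k = 6406.831363… → ⌈·⌉ = 6407

484, 1076, 1668, 2261, 2853, 3446, 4038, 4630, 5223, 5815, 6407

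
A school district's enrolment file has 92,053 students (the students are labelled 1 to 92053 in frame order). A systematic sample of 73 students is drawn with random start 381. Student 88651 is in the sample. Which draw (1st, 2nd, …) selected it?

k = 92053/73 = 1261
position = (88651 − 381)/1261 + 1 = 88270/1261 + 1 = 70 + 1 = 71

71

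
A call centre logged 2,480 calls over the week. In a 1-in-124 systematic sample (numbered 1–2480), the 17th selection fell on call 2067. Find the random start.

k = 124
r = 2067 − (17−1)×124 = 2067 − 1984 = 83

83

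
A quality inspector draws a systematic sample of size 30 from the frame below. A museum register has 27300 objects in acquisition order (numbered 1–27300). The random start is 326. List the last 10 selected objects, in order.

k = N/n = 27300/30 = 910
21st selection = 326 + 20×910 = 18526
22nd: 18526 + 910 = 19436
23rd: 19436 + 910 = 20346
24th: 20346 + 910 = 21256
25th: 21256 + 910 = 22166
26th: 22166 + 910 = 23076
27th: 23076 + 910 = 23986
28th: 23986 + 910 = 24896
29th: 24896 + 910 = 25806
30th: 25806 + 910 = 26716

18526, 19436, 20346, 21256, 22166, 23076, 23986, 24896, 25806, 26716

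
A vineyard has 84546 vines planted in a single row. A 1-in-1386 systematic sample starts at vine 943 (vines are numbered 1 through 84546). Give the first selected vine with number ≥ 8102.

9259

k = 1386
Steps past start: ⌈(8102 − 943)/1386⌉ = ⌈7159/1386⌉ = 6
Selected vine: 943 + 6×1386 = 9259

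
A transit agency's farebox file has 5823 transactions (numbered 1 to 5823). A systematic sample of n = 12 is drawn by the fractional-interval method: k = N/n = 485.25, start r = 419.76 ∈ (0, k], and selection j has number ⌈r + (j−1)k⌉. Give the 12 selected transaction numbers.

420, 906, 1391, 1876, 2361, 2847, 3332, 3817, 4302, 4788, 5273, 5758

j=1: r + 0k = 419.76 → ⌈·⌉ = 420
j=2: r + 1k = 905.01 → ⌈·⌉ = 906
j=3: r + 2k = 1390.26 → ⌈·⌉ = 1391
j=4: r + 3k = 1875.51 → ⌈·⌉ = 1876
j=5: r + 4k = 2360.76 → ⌈·⌉ = 2361
j=6: r + 5k = 2846.01 → ⌈·⌉ = 2847
j=7: r + 6k = 3331.26 → ⌈·⌉ = 3332
j=8: r + 7k = 3816.51 → ⌈·⌉ = 3817
j=9: r + 8k = 4301.76 → ⌈·⌉ = 4302
j=10: r + 9k = 4787.01 → ⌈·⌉ = 4788
j=11: r + 10k = 5272.26 → ⌈·⌉ = 5273
j=12: r + 11k = 5757.51 → ⌈·⌉ = 5758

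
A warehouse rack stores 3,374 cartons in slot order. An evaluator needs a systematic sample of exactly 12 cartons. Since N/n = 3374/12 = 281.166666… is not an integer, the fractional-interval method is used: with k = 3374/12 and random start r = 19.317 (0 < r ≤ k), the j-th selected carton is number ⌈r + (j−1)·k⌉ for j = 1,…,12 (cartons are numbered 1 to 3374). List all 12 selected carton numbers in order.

j=1: r + 0k = 19.317 → ⌈·⌉ = 20
j=2: r + 1k = 300.483666… → ⌈·⌉ = 301
j=3: r + 2k = 581.650333… → ⌈·⌉ = 582
j=4: r + 3k = 862.817 → ⌈·⌉ = 863
j=5: r + 4k = 1143.983666… → ⌈·⌉ = 1144
j=6: r + 5k = 1425.150333… → ⌈·⌉ = 1426
j=7: r + 6k = 1706.317 → ⌈·⌉ = 1707
j=8: r + 7k = 1987.483666… → ⌈·⌉ = 1988
j=9: r + 8k = 2268.650333… → ⌈·⌉ = 2269
j=10: r + 9k = 2549.817 → ⌈·⌉ = 2550
j=11: r + 10k = 2830.983666… → ⌈·⌉ = 2831
j=12: r + 11k = 3112.150333… → ⌈·⌉ = 3113

20, 301, 582, 863, 1144, 1426, 1707, 1988, 2269, 2550, 2831, 3113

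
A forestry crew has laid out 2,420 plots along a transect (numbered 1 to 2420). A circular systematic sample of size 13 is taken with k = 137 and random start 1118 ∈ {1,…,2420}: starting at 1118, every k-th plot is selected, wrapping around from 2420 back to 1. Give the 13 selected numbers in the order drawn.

Selection 1: 1118
Selection 2: 1118 + 137 = 1255
Selection 3: 1255 + 137 = 1392
Selection 4: 1392 + 137 = 1529
Selection 5: 1529 + 137 = 1666
Selection 6: 1666 + 137 = 1803
Selection 7: 1803 + 137 = 1940
Selection 8: 1940 + 137 = 2077
Selection 9: 2077 + 137 = 2214
Selection 10: 2214 + 137 = 2351
Selection 11: 2351 + 137 = 2488 → 2488 − 2420 = 68
Selection 12: 68 + 137 = 205
Selection 13: 205 + 137 = 342

1118, 1255, 1392, 1529, 1666, 1803, 1940, 2077, 2214, 2351, 68, 205, 342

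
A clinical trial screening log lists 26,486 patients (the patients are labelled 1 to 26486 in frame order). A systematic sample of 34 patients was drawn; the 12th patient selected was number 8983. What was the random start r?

414

k = 26486/34 = 779
r = 8983 − (12−1)×779 = 8983 − 8569 = 414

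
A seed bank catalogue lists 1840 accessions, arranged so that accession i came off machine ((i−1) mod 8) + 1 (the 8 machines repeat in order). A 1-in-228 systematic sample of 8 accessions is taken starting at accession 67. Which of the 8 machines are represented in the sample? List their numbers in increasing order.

Consecutive selections differ by k = 228, so their machine numbers differ by 228 mod 8 = 4.
gcd(228, 8) = 4, so the sample visits 8/4 = 2 distinct residues mod 8.
Start 67 is machine 3; the machines hit are 3, 7.

3, 7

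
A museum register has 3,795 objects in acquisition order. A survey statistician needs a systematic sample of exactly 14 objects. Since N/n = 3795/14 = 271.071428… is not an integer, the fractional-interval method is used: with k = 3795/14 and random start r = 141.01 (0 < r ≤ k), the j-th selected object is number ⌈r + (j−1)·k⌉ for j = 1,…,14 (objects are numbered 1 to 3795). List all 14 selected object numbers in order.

j=1: r + 0k = 141.01 → ⌈·⌉ = 142
j=2: r + 1k = 412.081428… → ⌈·⌉ = 413
j=3: r + 2k = 683.152857… → ⌈·⌉ = 684
j=4: r + 3k = 954.224285… → ⌈·⌉ = 955
j=5: r + 4k = 1225.295714… → ⌈·⌉ = 1226
j=6: r + 5k = 1496.367142… → ⌈·⌉ = 1497
j=7: r + 6k = 1767.438571… → ⌈·⌉ = 1768
j=8: r + 7k = 2038.51 → ⌈·⌉ = 2039
j=9: r + 8k = 2309.581428… → ⌈·⌉ = 2310
j=10: r + 9k = 2580.652857… → ⌈·⌉ = 2581
j=11: r + 10k = 2851.724285… → ⌈·⌉ = 2852
j=12: r + 11k = 3122.795714… → ⌈·⌉ = 3123
j=13: r + 12k = 3393.867142… → ⌈·⌉ = 3394
j=14: r + 13k = 3664.938571… → ⌈·⌉ = 3665

142, 413, 684, 955, 1226, 1497, 1768, 2039, 2310, 2581, 2852, 3123, 3394, 3665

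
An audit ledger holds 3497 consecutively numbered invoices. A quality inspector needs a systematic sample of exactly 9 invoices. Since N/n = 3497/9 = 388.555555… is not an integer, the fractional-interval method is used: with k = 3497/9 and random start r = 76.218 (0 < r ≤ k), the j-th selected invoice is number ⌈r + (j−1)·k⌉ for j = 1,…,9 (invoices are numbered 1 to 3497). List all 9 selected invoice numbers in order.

j=1: r + 0k = 76.218 → ⌈·⌉ = 77
j=2: r + 1k = 464.773555… → ⌈·⌉ = 465
j=3: r + 2k = 853.329111… → ⌈·⌉ = 854
j=4: r + 3k = 1241.884666… → ⌈·⌉ = 1242
j=5: r + 4k = 1630.440222… → ⌈·⌉ = 1631
j=6: r + 5k = 2018.995777… → ⌈·⌉ = 2019
j=7: r + 6k = 2407.551333… → ⌈·⌉ = 2408
j=8: r + 7k = 2796.106888… → ⌈·⌉ = 2797
j=9: r + 8k = 3184.662444… → ⌈·⌉ = 3185

77, 465, 854, 1242, 1631, 2019, 2408, 2797, 3185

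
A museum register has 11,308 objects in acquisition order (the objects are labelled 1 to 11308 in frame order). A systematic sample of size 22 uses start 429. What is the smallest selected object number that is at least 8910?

k = 11308/22 = 514
Steps past start: ⌈(8910 − 429)/514⌉ = ⌈8481/514⌉ = 17
Selected object: 429 + 17×514 = 9167

9167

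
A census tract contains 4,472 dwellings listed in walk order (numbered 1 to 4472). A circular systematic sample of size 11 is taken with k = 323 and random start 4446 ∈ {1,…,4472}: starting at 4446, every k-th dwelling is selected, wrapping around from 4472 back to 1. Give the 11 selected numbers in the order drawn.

Selection 1: 4446
Selection 2: 4446 + 323 = 4769 → 4769 − 4472 = 297
Selection 3: 297 + 323 = 620
Selection 4: 620 + 323 = 943
Selection 5: 943 + 323 = 1266
Selection 6: 1266 + 323 = 1589
Selection 7: 1589 + 323 = 1912
Selection 8: 1912 + 323 = 2235
Selection 9: 2235 + 323 = 2558
Selection 10: 2558 + 323 = 2881
Selection 11: 2881 + 323 = 3204

4446, 297, 620, 943, 1266, 1589, 1912, 2235, 2558, 2881, 3204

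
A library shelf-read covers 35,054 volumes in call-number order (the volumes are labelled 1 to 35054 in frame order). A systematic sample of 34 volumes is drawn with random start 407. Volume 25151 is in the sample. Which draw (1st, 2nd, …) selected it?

k = 35054/34 = 1031
position = (25151 − 407)/1031 + 1 = 24744/1031 + 1 = 24 + 1 = 25

25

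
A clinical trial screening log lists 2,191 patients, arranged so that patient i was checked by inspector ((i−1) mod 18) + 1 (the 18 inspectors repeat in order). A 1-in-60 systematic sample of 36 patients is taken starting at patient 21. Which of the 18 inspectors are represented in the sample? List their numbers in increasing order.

Consecutive selections differ by k = 60, so their inspector numbers differ by 60 mod 18 = 6.
gcd(60, 18) = 6, so the sample visits 18/6 = 3 distinct residues mod 18.
Start 21 is inspector 3; the inspectors hit are 3, 9, 15.

3, 9, 15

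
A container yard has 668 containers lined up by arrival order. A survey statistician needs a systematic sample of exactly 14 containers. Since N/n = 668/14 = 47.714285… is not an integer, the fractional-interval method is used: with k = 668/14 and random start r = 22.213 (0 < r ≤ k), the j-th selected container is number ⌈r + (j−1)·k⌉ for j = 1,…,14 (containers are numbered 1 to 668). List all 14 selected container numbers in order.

23, 70, 118, 166, 214, 261, 309, 357, 404, 452, 500, 548, 595, 643

j=1: r + 0k = 22.213 → ⌈·⌉ = 23
j=2: r + 1k = 69.927285… → ⌈·⌉ = 70
j=3: r + 2k = 117.641571… → ⌈·⌉ = 118
j=4: r + 3k = 165.355857… → ⌈·⌉ = 166
j=5: r + 4k = 213.070142… → ⌈·⌉ = 214
j=6: r + 5k = 260.784428… → ⌈·⌉ = 261
j=7: r + 6k = 308.498714… → ⌈·⌉ = 309
j=8: r + 7k = 356.213 → ⌈·⌉ = 357
j=9: r + 8k = 403.927285… → ⌈·⌉ = 404
j=10: r + 9k = 451.641571… → ⌈·⌉ = 452
j=11: r + 10k = 499.355857… → ⌈·⌉ = 500
j=12: r + 11k = 547.070142… → ⌈·⌉ = 548
j=13: r + 12k = 594.784428… → ⌈·⌉ = 595
j=14: r + 13k = 642.498714… → ⌈·⌉ = 643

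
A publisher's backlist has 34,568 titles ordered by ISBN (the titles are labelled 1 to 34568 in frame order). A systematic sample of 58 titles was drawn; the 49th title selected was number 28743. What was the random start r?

k = 34568/58 = 596
r = 28743 − (49−1)×596 = 28743 − 28608 = 135

135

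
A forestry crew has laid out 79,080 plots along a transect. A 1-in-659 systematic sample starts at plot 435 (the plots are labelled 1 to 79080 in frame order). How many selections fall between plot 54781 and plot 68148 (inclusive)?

k = 659
First selection ≥ 54781: 435 + ⌈(54781−435)/659⌉·659 = 435 + 83×659 = 55132
Last selection ≤ 68148: 435 + ⌊(68148−435)/659⌋·659 = 435 + 102×659 = 67653
Count = 102 − 83 + 1 = 20

20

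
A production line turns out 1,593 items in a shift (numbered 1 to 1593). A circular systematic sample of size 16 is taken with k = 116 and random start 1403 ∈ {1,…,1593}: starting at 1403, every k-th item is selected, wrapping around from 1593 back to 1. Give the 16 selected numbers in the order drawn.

Selection 1: 1403
Selection 2: 1403 + 116 = 1519
Selection 3: 1519 + 116 = 1635 → 1635 − 1593 = 42
Selection 4: 42 + 116 = 158
Selection 5: 158 + 116 = 274
Selection 6: 274 + 116 = 390
Selection 7: 390 + 116 = 506
Selection 8: 506 + 116 = 622
Selection 9: 622 + 116 = 738
Selection 10: 738 + 116 = 854
Selection 11: 854 + 116 = 970
Selection 12: 970 + 116 = 1086
Selection 13: 1086 + 116 = 1202
Selection 14: 1202 + 116 = 1318
Selection 15: 1318 + 116 = 1434
Selection 16: 1434 + 116 = 1550

1403, 1519, 42, 158, 274, 390, 506, 622, 738, 854, 970, 1086, 1202, 1318, 1434, 1550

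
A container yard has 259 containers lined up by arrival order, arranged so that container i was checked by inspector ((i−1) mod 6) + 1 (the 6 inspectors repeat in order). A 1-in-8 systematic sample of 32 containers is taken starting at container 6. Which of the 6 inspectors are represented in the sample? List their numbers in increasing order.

2, 4, 6

Consecutive selections differ by k = 8, so their inspector numbers differ by 8 mod 6 = 2.
gcd(8, 6) = 2, so the sample visits 6/2 = 3 distinct residues mod 6.
Start 6 is inspector 6; the inspectors hit are 2, 4, 6.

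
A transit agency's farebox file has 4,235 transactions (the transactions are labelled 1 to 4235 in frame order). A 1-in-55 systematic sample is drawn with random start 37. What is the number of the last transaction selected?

4217

k = 55
77th selection = r + (77−1)·k = 37 + 76×55 = 37 + 4180 = 4217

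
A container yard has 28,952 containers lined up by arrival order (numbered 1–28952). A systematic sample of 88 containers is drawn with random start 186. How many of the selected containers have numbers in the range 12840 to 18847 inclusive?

k = 28952/88 = 329
First selection ≥ 12840: 186 + ⌈(12840−186)/329⌉·329 = 186 + 39×329 = 13017
Last selection ≤ 18847: 186 + ⌊(18847−186)/329⌋·329 = 186 + 56×329 = 18610
Count = 56 − 39 + 1 = 18

18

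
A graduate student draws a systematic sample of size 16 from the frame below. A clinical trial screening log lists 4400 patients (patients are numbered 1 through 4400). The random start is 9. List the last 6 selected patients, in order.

2759, 3034, 3309, 3584, 3859, 4134

k = N/n = 4400/16 = 275
11th selection = 9 + 10×275 = 2759
12th: 2759 + 275 = 3034
13th: 3034 + 275 = 3309
14th: 3309 + 275 = 3584
15th: 3584 + 275 = 3859
16th: 3859 + 275 = 4134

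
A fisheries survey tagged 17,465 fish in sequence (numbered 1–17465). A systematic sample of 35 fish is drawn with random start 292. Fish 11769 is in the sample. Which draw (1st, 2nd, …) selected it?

24

k = 17465/35 = 499
position = (11769 − 292)/499 + 1 = 11477/499 + 1 = 23 + 1 = 24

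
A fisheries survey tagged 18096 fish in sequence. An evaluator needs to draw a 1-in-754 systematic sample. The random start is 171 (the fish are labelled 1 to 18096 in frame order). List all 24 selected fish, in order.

fish 1: 171
fish 2: 171 + 754 = 925
fish 3: 925 + 754 = 1679
fish 4: 1679 + 754 = 2433
fish 5: 2433 + 754 = 3187
fish 6: 3187 + 754 = 3941
fish 7: 3941 + 754 = 4695
fish 8: 4695 + 754 = 5449
fish 9: 5449 + 754 = 6203
fish 10: 6203 + 754 = 6957
fish 11: 6957 + 754 = 7711
fish 12: 7711 + 754 = 8465
fish 13: 8465 + 754 = 9219
fish 14: 9219 + 754 = 9973
fish 15: 9973 + 754 = 10727
fish 16: 10727 + 754 = 11481
fish 17: 11481 + 754 = 12235
fish 18: 12235 + 754 = 12989
fish 19: 12989 + 754 = 13743
fish 20: 13743 + 754 = 14497
fish 21: 14497 + 754 = 15251
fish 22: 15251 + 754 = 16005
fish 23: 16005 + 754 = 16759
fish 24: 16759 + 754 = 17513

171, 925, 1679, 2433, 3187, 3941, 4695, 5449, 6203, 6957, 7711, 8465, 9219, 9973, 10727, 11481, 12235, 12989, 13743, 14497, 15251, 16005, 16759, 17513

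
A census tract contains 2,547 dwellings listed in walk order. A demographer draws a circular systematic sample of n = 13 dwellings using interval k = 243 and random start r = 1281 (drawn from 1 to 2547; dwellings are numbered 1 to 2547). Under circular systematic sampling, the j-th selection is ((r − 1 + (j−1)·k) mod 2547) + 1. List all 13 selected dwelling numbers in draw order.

1281, 1524, 1767, 2010, 2253, 2496, 192, 435, 678, 921, 1164, 1407, 1650

Selection 1: 1281
Selection 2: 1281 + 243 = 1524
Selection 3: 1524 + 243 = 1767
Selection 4: 1767 + 243 = 2010
Selection 5: 2010 + 243 = 2253
Selection 6: 2253 + 243 = 2496
Selection 7: 2496 + 243 = 2739 → 2739 − 2547 = 192
Selection 8: 192 + 243 = 435
Selection 9: 435 + 243 = 678
Selection 10: 678 + 243 = 921
Selection 11: 921 + 243 = 1164
Selection 12: 1164 + 243 = 1407
Selection 13: 1407 + 243 = 1650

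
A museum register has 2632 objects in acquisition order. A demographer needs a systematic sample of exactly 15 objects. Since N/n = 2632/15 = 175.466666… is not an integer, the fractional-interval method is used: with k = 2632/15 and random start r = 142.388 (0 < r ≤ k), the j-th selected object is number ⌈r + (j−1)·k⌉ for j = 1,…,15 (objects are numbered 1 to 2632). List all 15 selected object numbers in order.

143, 318, 494, 669, 845, 1020, 1196, 1371, 1547, 1722, 1898, 2073, 2248, 2424, 2599

j=1: r + 0k = 142.388 → ⌈·⌉ = 143
j=2: r + 1k = 317.854666… → ⌈·⌉ = 318
j=3: r + 2k = 493.321333… → ⌈·⌉ = 494
j=4: r + 3k = 668.788 → ⌈·⌉ = 669
j=5: r + 4k = 844.254666… → ⌈·⌉ = 845
j=6: r + 5k = 1019.721333… → ⌈·⌉ = 1020
j=7: r + 6k = 1195.188 → ⌈·⌉ = 1196
j=8: r + 7k = 1370.654666… → ⌈·⌉ = 1371
j=9: r + 8k = 1546.121333… → ⌈·⌉ = 1547
j=10: r + 9k = 1721.588 → ⌈·⌉ = 1722
j=11: r + 10k = 1897.054666… → ⌈·⌉ = 1898
j=12: r + 11k = 2072.521333… → ⌈·⌉ = 2073
j=13: r + 12k = 2247.988 → ⌈·⌉ = 2248
j=14: r + 13k = 2423.454666… → ⌈·⌉ = 2424
j=15: r + 14k = 2598.921333… → ⌈·⌉ = 2599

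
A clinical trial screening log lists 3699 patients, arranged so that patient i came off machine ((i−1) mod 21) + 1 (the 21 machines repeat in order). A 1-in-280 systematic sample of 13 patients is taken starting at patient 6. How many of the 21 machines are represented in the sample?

3

Consecutive selections differ by k = 280, so their machine numbers differ by 280 mod 21 = 7.
gcd(280, 21) = 7, so the sample visits 21/7 = 3 distinct residues mod 21.
Start 6 is machine 6; the machines hit are 6, 13, 20.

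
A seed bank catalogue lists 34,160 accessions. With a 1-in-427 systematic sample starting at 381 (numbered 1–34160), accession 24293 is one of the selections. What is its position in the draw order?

k = 427
position = (24293 − 381)/427 + 1 = 23912/427 + 1 = 56 + 1 = 57

57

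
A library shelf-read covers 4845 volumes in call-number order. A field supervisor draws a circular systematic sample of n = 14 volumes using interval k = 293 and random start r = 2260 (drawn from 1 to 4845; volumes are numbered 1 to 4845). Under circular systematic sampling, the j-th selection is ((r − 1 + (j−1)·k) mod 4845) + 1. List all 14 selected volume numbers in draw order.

2260, 2553, 2846, 3139, 3432, 3725, 4018, 4311, 4604, 52, 345, 638, 931, 1224

Selection 1: 2260
Selection 2: 2260 + 293 = 2553
Selection 3: 2553 + 293 = 2846
Selection 4: 2846 + 293 = 3139
Selection 5: 3139 + 293 = 3432
Selection 6: 3432 + 293 = 3725
Selection 7: 3725 + 293 = 4018
Selection 8: 4018 + 293 = 4311
Selection 9: 4311 + 293 = 4604
Selection 10: 4604 + 293 = 4897 → 4897 − 4845 = 52
Selection 11: 52 + 293 = 345
Selection 12: 345 + 293 = 638
Selection 13: 638 + 293 = 931
Selection 14: 931 + 293 = 1224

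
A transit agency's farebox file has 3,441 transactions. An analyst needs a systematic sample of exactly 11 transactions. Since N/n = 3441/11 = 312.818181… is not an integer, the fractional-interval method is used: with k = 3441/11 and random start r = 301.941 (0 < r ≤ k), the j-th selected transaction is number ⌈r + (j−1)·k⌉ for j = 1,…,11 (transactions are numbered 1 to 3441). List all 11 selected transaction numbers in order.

j=1: r + 0k = 301.941 → ⌈·⌉ = 302
j=2: r + 1k = 614.759181… → ⌈·⌉ = 615
j=3: r + 2k = 927.577363… → ⌈·⌉ = 928
j=4: r + 3k = 1240.395545… → ⌈·⌉ = 1241
j=5: r + 4k = 1553.213727… → ⌈·⌉ = 1554
j=6: r + 5k = 1866.031909… → ⌈·⌉ = 1867
j=7: r + 6k = 2178.850090… → ⌈·⌉ = 2179
j=8: r + 7k = 2491.668272… → ⌈·⌉ = 2492
j=9: r + 8k = 2804.486454… → ⌈·⌉ = 2805
j=10: r + 9k = 3117.304636… → ⌈·⌉ = 3118
j=11: r + 10k = 3430.122818… → ⌈·⌉ = 3431

302, 615, 928, 1241, 1554, 1867, 2179, 2492, 2805, 3118, 3431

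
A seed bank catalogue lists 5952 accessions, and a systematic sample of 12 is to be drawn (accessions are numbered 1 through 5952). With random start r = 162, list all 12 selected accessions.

162, 658, 1154, 1650, 2146, 2642, 3138, 3634, 4130, 4626, 5122, 5618

k = N/n = 5952/12 = 496
accession 1: 162
accession 2: 162 + 496 = 658
accession 3: 658 + 496 = 1154
accession 4: 1154 + 496 = 1650
accession 5: 1650 + 496 = 2146
accession 6: 2146 + 496 = 2642
accession 7: 2642 + 496 = 3138
accession 8: 3138 + 496 = 3634
accession 9: 3634 + 496 = 4130
accession 10: 4130 + 496 = 4626
accession 11: 4626 + 496 = 5122
accession 12: 5122 + 496 = 5618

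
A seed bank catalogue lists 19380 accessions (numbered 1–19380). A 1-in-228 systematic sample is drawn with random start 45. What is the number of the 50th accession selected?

k = 228
50th selection = r + (50−1)·k = 45 + 49×228 = 45 + 11172 = 11217

11217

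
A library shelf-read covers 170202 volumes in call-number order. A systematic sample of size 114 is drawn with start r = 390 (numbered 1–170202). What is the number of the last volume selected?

169099

k = 170202/114 = 1493
114th selection = r + (114−1)·k = 390 + 113×1493 = 390 + 168709 = 169099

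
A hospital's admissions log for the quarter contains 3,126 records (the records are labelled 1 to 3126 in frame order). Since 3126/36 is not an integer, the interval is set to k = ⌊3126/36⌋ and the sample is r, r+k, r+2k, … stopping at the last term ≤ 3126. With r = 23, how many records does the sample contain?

k = ⌊3126/36⌋ = 86
Achieved size = ⌊(3126 − 23)/86⌋ + 1 = ⌊3103/86⌋ + 1 = 36 + 1 = 37
(last selection: 23 + 36×86 = 3119 ≤ 3126; next would be 3205 > 3126)

37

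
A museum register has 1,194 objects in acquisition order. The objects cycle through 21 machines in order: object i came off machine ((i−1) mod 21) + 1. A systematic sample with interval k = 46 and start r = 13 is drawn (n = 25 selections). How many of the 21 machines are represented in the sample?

21

Consecutive selections differ by k = 46, so their machine numbers differ by 46 mod 21 = 4.
gcd(46, 21) = 1, so the sample visits 21/1 = 21 distinct residues mod 21.
Start 13 is machine 13; the machines hit are 1, 2, 3, 4, 5, 6, 7, 8, 9, 10, 11, 12, 13, 14, 15, 16, 17, 18, 19, 20, 21.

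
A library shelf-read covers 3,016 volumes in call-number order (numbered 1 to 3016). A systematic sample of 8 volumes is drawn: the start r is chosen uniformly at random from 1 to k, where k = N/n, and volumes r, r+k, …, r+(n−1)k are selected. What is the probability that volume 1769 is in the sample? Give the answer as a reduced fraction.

k = 3016/8 = 377.
Volume 1769 is selected iff r ≡ 1769 (mod 377); exactly one such r in {1,…,377}.
Inclusion probability = 1/377.

1/377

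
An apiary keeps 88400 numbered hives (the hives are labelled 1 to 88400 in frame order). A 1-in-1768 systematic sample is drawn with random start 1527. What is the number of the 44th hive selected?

77551

k = 1768
44th selection = r + (44−1)·k = 1527 + 43×1768 = 1527 + 76024 = 77551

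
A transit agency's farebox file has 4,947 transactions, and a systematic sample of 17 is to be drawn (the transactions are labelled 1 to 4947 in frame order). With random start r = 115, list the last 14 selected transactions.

k = N/n = 4947/17 = 291
4th selection = 115 + 3×291 = 988
5th: 988 + 291 = 1279
6th: 1279 + 291 = 1570
7th: 1570 + 291 = 1861
8th: 1861 + 291 = 2152
9th: 2152 + 291 = 2443
10th: 2443 + 291 = 2734
11th: 2734 + 291 = 3025
12th: 3025 + 291 = 3316
13th: 3316 + 291 = 3607
14th: 3607 + 291 = 3898
15th: 3898 + 291 = 4189
16th: 4189 + 291 = 4480
17th: 4480 + 291 = 4771

988, 1279, 1570, 1861, 2152, 2443, 2734, 3025, 3316, 3607, 3898, 4189, 4480, 4771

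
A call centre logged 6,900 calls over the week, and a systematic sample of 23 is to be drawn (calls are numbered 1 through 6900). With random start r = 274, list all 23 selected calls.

274, 574, 874, 1174, 1474, 1774, 2074, 2374, 2674, 2974, 3274, 3574, 3874, 4174, 4474, 4774, 5074, 5374, 5674, 5974, 6274, 6574, 6874

k = N/n = 6900/23 = 300
call 1: 274
call 2: 274 + 300 = 574
call 3: 574 + 300 = 874
call 4: 874 + 300 = 1174
call 5: 1174 + 300 = 1474
call 6: 1474 + 300 = 1774
call 7: 1774 + 300 = 2074
call 8: 2074 + 300 = 2374
call 9: 2374 + 300 = 2674
call 10: 2674 + 300 = 2974
call 11: 2974 + 300 = 3274
call 12: 3274 + 300 = 3574
call 13: 3574 + 300 = 3874
call 14: 3874 + 300 = 4174
call 15: 4174 + 300 = 4474
call 16: 4474 + 300 = 4774
call 17: 4774 + 300 = 5074
call 18: 5074 + 300 = 5374
call 19: 5374 + 300 = 5674
call 20: 5674 + 300 = 5974
call 21: 5974 + 300 = 6274
call 22: 6274 + 300 = 6574
call 23: 6574 + 300 = 6874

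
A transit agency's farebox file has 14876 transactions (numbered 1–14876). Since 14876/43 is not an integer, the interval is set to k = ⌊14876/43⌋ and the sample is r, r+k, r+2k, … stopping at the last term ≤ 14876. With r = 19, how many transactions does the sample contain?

44

k = ⌊14876/43⌋ = 345
Achieved size = ⌊(14876 − 19)/345⌋ + 1 = ⌊14857/345⌋ + 1 = 43 + 1 = 44
(last selection: 19 + 43×345 = 14854 ≤ 14876; next would be 15199 > 14876)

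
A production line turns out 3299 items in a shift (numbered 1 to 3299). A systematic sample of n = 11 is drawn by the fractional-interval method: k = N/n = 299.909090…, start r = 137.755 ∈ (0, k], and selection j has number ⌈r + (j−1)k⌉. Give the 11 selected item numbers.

138, 438, 738, 1038, 1338, 1638, 1938, 2238, 2538, 2837, 3137

j=1: r + 0k = 137.755 → ⌈·⌉ = 138
j=2: r + 1k = 437.664090… → ⌈·⌉ = 438
j=3: r + 2k = 737.573181… → ⌈·⌉ = 738
j=4: r + 3k = 1037.482272… → ⌈·⌉ = 1038
j=5: r + 4k = 1337.391363… → ⌈·⌉ = 1338
j=6: r + 5k = 1637.300454… → ⌈·⌉ = 1638
j=7: r + 6k = 1937.209545… → ⌈·⌉ = 1938
j=8: r + 7k = 2237.118636… → ⌈·⌉ = 2238
j=9: r + 8k = 2537.027727… → ⌈·⌉ = 2538
j=10: r + 9k = 2836.936818… → ⌈·⌉ = 2837
j=11: r + 10k = 3136.845909… → ⌈·⌉ = 3137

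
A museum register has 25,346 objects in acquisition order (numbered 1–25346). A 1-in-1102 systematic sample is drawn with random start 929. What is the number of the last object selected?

k = 1102
23rd selection = r + (23−1)·k = 929 + 22×1102 = 929 + 24244 = 25173

25173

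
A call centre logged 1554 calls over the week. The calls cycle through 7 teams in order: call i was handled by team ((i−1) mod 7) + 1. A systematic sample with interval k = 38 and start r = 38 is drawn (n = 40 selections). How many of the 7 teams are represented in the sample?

Consecutive selections differ by k = 38, so their team numbers differ by 38 mod 7 = 3.
gcd(38, 7) = 1, so the sample visits 7/1 = 7 distinct residues mod 7.
Start 38 is team 3; the teams hit are 1, 2, 3, 4, 5, 6, 7.

7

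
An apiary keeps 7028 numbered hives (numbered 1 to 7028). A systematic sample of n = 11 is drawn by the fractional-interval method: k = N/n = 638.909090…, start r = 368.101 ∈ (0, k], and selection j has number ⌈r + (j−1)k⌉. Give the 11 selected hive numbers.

369, 1008, 1646, 2285, 2924, 3563, 4202, 4841, 5480, 6119, 6758

j=1: r + 0k = 368.101 → ⌈·⌉ = 369
j=2: r + 1k = 1007.010090… → ⌈·⌉ = 1008
j=3: r + 2k = 1645.919181… → ⌈·⌉ = 1646
j=4: r + 3k = 2284.828272… → ⌈·⌉ = 2285
j=5: r + 4k = 2923.737363… → ⌈·⌉ = 2924
j=6: r + 5k = 3562.646454… → ⌈·⌉ = 3563
j=7: r + 6k = 4201.555545… → ⌈·⌉ = 4202
j=8: r + 7k = 4840.464636… → ⌈·⌉ = 4841
j=9: r + 8k = 5479.373727… → ⌈·⌉ = 5480
j=10: r + 9k = 6118.282818… → ⌈·⌉ = 6119
j=11: r + 10k = 6757.191909… → ⌈·⌉ = 6758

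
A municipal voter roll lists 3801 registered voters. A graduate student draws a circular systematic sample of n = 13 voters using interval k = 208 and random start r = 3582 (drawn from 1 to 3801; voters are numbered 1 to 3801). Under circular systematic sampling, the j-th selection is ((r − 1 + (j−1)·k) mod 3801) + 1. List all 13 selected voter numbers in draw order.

3582, 3790, 197, 405, 613, 821, 1029, 1237, 1445, 1653, 1861, 2069, 2277

Selection 1: 3582
Selection 2: 3582 + 208 = 3790
Selection 3: 3790 + 208 = 3998 → 3998 − 3801 = 197
Selection 4: 197 + 208 = 405
Selection 5: 405 + 208 = 613
Selection 6: 613 + 208 = 821
Selection 7: 821 + 208 = 1029
Selection 8: 1029 + 208 = 1237
Selection 9: 1237 + 208 = 1445
Selection 10: 1445 + 208 = 1653
Selection 11: 1653 + 208 = 1861
Selection 12: 1861 + 208 = 2069
Selection 13: 2069 + 208 = 2277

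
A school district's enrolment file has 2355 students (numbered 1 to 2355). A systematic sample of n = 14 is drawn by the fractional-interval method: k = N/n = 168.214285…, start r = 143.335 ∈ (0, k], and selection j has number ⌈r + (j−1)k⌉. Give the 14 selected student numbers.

144, 312, 480, 648, 817, 985, 1153, 1321, 1490, 1658, 1826, 1994, 2162, 2331

j=1: r + 0k = 143.335 → ⌈·⌉ = 144
j=2: r + 1k = 311.549285… → ⌈·⌉ = 312
j=3: r + 2k = 479.763571… → ⌈·⌉ = 480
j=4: r + 3k = 647.977857… → ⌈·⌉ = 648
j=5: r + 4k = 816.192142… → ⌈·⌉ = 817
j=6: r + 5k = 984.406428… → ⌈·⌉ = 985
j=7: r + 6k = 1152.620714… → ⌈·⌉ = 1153
j=8: r + 7k = 1320.835 → ⌈·⌉ = 1321
j=9: r + 8k = 1489.049285… → ⌈·⌉ = 1490
j=10: r + 9k = 1657.263571… → ⌈·⌉ = 1658
j=11: r + 10k = 1825.477857… → ⌈·⌉ = 1826
j=12: r + 11k = 1993.692142… → ⌈·⌉ = 1994
j=13: r + 12k = 2161.906428… → ⌈·⌉ = 2162
j=14: r + 13k = 2330.120714… → ⌈·⌉ = 2331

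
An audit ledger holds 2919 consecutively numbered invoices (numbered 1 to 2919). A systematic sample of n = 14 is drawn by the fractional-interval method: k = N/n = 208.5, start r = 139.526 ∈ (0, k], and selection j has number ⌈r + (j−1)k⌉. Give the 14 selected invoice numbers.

140, 349, 557, 766, 974, 1183, 1391, 1600, 1808, 2017, 2225, 2434, 2642, 2851

j=1: r + 0k = 139.526 → ⌈·⌉ = 140
j=2: r + 1k = 348.026 → ⌈·⌉ = 349
j=3: r + 2k = 556.526 → ⌈·⌉ = 557
j=4: r + 3k = 765.026 → ⌈·⌉ = 766
j=5: r + 4k = 973.526 → ⌈·⌉ = 974
j=6: r + 5k = 1182.026 → ⌈·⌉ = 1183
j=7: r + 6k = 1390.526 → ⌈·⌉ = 1391
j=8: r + 7k = 1599.026 → ⌈·⌉ = 1600
j=9: r + 8k = 1807.526 → ⌈·⌉ = 1808
j=10: r + 9k = 2016.026 → ⌈·⌉ = 2017
j=11: r + 10k = 2224.526 → ⌈·⌉ = 2225
j=12: r + 11k = 2433.026 → ⌈·⌉ = 2434
j=13: r + 12k = 2641.526 → ⌈·⌉ = 2642
j=14: r + 13k = 2850.026 → ⌈·⌉ = 2851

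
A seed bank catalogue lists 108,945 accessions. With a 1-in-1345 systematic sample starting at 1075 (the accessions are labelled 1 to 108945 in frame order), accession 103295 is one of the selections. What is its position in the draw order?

k = 1345
position = (103295 − 1075)/1345 + 1 = 102220/1345 + 1 = 76 + 1 = 77

77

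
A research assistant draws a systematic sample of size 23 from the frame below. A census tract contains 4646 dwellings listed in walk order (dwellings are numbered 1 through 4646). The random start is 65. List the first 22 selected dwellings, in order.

65, 267, 469, 671, 873, 1075, 1277, 1479, 1681, 1883, 2085, 2287, 2489, 2691, 2893, 3095, 3297, 3499, 3701, 3903, 4105, 4307

k = N/n = 4646/23 = 202
dwelling 1: 65
dwelling 2: 65 + 202 = 267
dwelling 3: 267 + 202 = 469
dwelling 4: 469 + 202 = 671
dwelling 5: 671 + 202 = 873
dwelling 6: 873 + 202 = 1075
dwelling 7: 1075 + 202 = 1277
dwelling 8: 1277 + 202 = 1479
dwelling 9: 1479 + 202 = 1681
dwelling 10: 1681 + 202 = 1883
dwelling 11: 1883 + 202 = 2085
dwelling 12: 2085 + 202 = 2287
dwelling 13: 2287 + 202 = 2489
dwelling 14: 2489 + 202 = 2691
dwelling 15: 2691 + 202 = 2893
dwelling 16: 2893 + 202 = 3095
dwelling 17: 3095 + 202 = 3297
dwelling 18: 3297 + 202 = 3499
dwelling 19: 3499 + 202 = 3701
dwelling 20: 3701 + 202 = 3903
dwelling 21: 3903 + 202 = 4105
dwelling 22: 4105 + 202 = 4307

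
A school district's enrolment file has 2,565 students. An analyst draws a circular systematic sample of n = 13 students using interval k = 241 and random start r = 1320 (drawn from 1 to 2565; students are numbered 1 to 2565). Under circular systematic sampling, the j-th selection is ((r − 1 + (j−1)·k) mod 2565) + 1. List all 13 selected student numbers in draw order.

1320, 1561, 1802, 2043, 2284, 2525, 201, 442, 683, 924, 1165, 1406, 1647

Selection 1: 1320
Selection 2: 1320 + 241 = 1561
Selection 3: 1561 + 241 = 1802
Selection 4: 1802 + 241 = 2043
Selection 5: 2043 + 241 = 2284
Selection 6: 2284 + 241 = 2525
Selection 7: 2525 + 241 = 2766 → 2766 − 2565 = 201
Selection 8: 201 + 241 = 442
Selection 9: 442 + 241 = 683
Selection 10: 683 + 241 = 924
Selection 11: 924 + 241 = 1165
Selection 12: 1165 + 241 = 1406
Selection 13: 1406 + 241 = 1647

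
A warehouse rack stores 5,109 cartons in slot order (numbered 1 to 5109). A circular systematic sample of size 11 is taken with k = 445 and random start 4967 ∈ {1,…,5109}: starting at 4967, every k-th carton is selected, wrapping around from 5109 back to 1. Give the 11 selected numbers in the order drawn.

4967, 303, 748, 1193, 1638, 2083, 2528, 2973, 3418, 3863, 4308

Selection 1: 4967
Selection 2: 4967 + 445 = 5412 → 5412 − 5109 = 303
Selection 3: 303 + 445 = 748
Selection 4: 748 + 445 = 1193
Selection 5: 1193 + 445 = 1638
Selection 6: 1638 + 445 = 2083
Selection 7: 2083 + 445 = 2528
Selection 8: 2528 + 445 = 2973
Selection 9: 2973 + 445 = 3418
Selection 10: 3418 + 445 = 3863
Selection 11: 3863 + 445 = 4308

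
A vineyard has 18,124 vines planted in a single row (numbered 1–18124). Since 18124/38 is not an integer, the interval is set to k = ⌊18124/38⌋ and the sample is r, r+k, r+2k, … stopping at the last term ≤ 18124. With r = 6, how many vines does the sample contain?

k = ⌊18124/38⌋ = 476
Achieved size = ⌊(18124 − 6)/476⌋ + 1 = ⌊18118/476⌋ + 1 = 38 + 1 = 39
(last selection: 6 + 38×476 = 18094 ≤ 18124; next would be 18570 > 18124)

39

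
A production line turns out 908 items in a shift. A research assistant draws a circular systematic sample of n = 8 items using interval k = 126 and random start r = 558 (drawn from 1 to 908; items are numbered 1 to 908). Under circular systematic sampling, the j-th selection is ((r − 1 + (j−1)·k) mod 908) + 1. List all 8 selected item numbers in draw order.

Selection 1: 558
Selection 2: 558 + 126 = 684
Selection 3: 684 + 126 = 810
Selection 4: 810 + 126 = 936 → 936 − 908 = 28
Selection 5: 28 + 126 = 154
Selection 6: 154 + 126 = 280
Selection 7: 280 + 126 = 406
Selection 8: 406 + 126 = 532

558, 684, 810, 28, 154, 280, 406, 532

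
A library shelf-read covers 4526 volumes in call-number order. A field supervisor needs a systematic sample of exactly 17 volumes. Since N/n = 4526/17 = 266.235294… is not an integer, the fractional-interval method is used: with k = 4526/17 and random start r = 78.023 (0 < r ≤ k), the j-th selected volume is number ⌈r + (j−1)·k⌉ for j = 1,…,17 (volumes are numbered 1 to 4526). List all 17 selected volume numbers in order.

j=1: r + 0k = 78.023 → ⌈·⌉ = 79
j=2: r + 1k = 344.258294… → ⌈·⌉ = 345
j=3: r + 2k = 610.493588… → ⌈·⌉ = 611
j=4: r + 3k = 876.728882… → ⌈·⌉ = 877
j=5: r + 4k = 1142.964176… → ⌈·⌉ = 1143
j=6: r + 5k = 1409.199470… → ⌈·⌉ = 1410
j=7: r + 6k = 1675.434764… → ⌈·⌉ = 1676
j=8: r + 7k = 1941.670058… → ⌈·⌉ = 1942
j=9: r + 8k = 2207.905352… → ⌈·⌉ = 2208
j=10: r + 9k = 2474.140647… → ⌈·⌉ = 2475
j=11: r + 10k = 2740.375941… → ⌈·⌉ = 2741
j=12: r + 11k = 3006.611235… → ⌈·⌉ = 3007
j=13: r + 12k = 3272.846529… → ⌈·⌉ = 3273
j=14: r + 13k = 3539.081823… → ⌈·⌉ = 3540
j=15: r + 14k = 3805.317117… → ⌈·⌉ = 3806
j=16: r + 15k = 4071.552411… → ⌈·⌉ = 4072
j=17: r + 16k = 4337.787705… → ⌈·⌉ = 4338

79, 345, 611, 877, 1143, 1410, 1676, 1942, 2208, 2475, 2741, 3007, 3273, 3540, 3806, 4072, 4338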